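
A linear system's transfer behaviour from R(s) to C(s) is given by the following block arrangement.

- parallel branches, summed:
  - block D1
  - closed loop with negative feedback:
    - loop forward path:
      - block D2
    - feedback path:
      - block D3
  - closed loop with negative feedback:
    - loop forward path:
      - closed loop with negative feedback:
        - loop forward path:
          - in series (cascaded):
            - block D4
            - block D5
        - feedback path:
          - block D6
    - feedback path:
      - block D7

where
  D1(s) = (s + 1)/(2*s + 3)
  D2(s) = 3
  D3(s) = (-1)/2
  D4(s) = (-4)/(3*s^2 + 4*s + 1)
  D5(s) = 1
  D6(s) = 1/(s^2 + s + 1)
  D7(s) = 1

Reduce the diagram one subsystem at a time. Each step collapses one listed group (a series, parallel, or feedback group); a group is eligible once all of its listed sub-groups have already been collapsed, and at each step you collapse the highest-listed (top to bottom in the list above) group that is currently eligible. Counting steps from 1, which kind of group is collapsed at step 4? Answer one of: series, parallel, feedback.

Step 1: reduce the feedback loop with forward D2 and return D3
Step 2: reduce the series chain D4, D5
Step 3: collapse the loop ((D4*D5) forward, D6 return)
Step 4: close the feedback loop around [(D4*D5)/(1+(D4*D5)*D6)], D7
Step 5: reduce the parallel group D1, [D2/(1+D2*D3)], [[(D4*D5)/(1+(D4*D5)*D6)]/(1+[(D4*D5)/(1+(D4*D5)*D6)]*D7)]
So the answer for step 4 is feedback.

Answer: feedback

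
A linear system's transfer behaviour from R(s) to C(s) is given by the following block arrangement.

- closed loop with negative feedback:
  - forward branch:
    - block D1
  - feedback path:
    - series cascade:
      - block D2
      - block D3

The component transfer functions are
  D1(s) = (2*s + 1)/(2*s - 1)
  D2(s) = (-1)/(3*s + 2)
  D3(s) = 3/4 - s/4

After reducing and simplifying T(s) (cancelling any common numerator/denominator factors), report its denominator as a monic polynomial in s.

Answer: s^2 - s/26 - 11/26

Working:
Step 1 - cascade D2, D3 gives (s - 3)/(12*s + 8)
Step 2 - close the feedback loop around D1, (D2*D3) gives (24*s^2 + 28*s + 8)/(26*s^2 - s - 11)
Step 2 gives the fully reduced T(s), with no common factor left to cancel. The denominator's leading coefficient is 26, so divide each of its coefficients by 26 to get the monic form.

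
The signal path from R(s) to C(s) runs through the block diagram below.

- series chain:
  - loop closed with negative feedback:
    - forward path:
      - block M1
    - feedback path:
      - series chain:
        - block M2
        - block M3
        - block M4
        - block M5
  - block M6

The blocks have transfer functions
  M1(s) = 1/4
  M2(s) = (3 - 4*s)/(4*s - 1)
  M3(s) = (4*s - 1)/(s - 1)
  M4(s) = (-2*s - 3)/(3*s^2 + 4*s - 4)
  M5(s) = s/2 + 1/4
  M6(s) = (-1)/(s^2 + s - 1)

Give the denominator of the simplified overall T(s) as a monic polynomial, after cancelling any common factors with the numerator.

(1) series reduction of M2, M3, M4, M5 gives (16*s^3 + 20*s^2 - 12*s - 9)/(12*s^3 + 4*s^2 - 32*s + 16)
(2) collapse the loop (M1 forward, (M2*M3*M4*M5) return) gives (12*s^3 + 4*s^2 - 32*s + 16)/(64*s^3 + 36*s^2 - 140*s + 55)
(3) combine [M1/(1+M1*(M2*M3*M4*M5))], M6 in series gives (-12*s^3 - 4*s^2 + 32*s - 16)/(64*s^5 + 100*s^4 - 168*s^3 - 121*s^2 + 195*s - 55)
No further cancellation is possible in the step-3 result, so that is T(s). Its denominator becomes monic after dividing by the leading coefficient 64.

Final answer: s^5 + 25*s^4/16 - 21*s^3/8 - 121*s^2/64 + 195*s/64 - 55/64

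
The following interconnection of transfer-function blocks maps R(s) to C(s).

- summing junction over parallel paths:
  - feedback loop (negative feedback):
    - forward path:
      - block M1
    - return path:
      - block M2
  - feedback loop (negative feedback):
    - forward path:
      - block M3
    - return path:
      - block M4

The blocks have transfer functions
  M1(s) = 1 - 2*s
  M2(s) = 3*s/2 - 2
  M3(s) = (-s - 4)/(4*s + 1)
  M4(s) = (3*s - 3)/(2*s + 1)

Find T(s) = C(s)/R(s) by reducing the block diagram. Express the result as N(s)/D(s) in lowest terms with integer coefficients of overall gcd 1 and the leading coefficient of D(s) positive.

Reducing step by step:

Step 1. close the feedback loop around M1, M2 -> (4*s - 2)/(6*s^2 - 11*s + 2)
Step 2. collapse the loop (M3 forward, M4 return) -> (-2*s^2 - 9*s - 4)/(5*s^2 - 3*s + 13)
Step 3. sum the parallel branches [M1/(1+M1*M2)], [M3/(1+M3*M4)], which is the overall transfer function T(s) = C(s)/R(s) in lowest terms

Answer: (-12*s^4 - 12*s^3 + 49*s^2 + 84*s - 34)/(30*s^4 - 73*s^3 + 121*s^2 - 149*s + 26)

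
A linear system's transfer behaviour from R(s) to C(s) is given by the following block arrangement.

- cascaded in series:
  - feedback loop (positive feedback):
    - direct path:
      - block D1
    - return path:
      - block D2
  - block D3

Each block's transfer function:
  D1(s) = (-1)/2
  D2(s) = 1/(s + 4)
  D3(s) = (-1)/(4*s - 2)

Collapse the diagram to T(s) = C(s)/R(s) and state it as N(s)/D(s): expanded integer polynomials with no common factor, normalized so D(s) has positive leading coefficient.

The answer is (s + 4)/(8*s^2 + 32*s - 18).

Reasoning:
Step 1. reduce the feedback loop with forward D1 and return D2 -> (-s - 4)/(2*s + 9)
Step 2. reduce the series chain [D1/(1-D1*D2)], D3: this yields T(s), and no further normalization is needed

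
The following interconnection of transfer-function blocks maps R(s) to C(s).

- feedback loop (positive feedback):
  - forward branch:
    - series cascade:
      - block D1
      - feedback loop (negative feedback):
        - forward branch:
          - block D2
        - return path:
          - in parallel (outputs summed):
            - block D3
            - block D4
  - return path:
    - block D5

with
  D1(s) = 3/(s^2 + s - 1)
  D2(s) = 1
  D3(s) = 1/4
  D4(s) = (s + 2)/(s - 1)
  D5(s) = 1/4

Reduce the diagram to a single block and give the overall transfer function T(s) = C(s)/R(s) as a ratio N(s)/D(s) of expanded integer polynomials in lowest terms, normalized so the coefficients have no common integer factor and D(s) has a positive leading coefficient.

Step 1. reduce the parallel group D3, D4: (5*s + 7)/(4*s - 4)
Step 2. apply the feedback formula to D2, (D3+D4): (4*s - 4)/(9*s + 3)
Step 3. series reduction of D1, [D2/(1+D2*(D3+D4))]: (4*s - 4)/(3*s^3 + 4*s^2 - 2*s - 1)
Step 4. collapse the loop ((D1*[D2/(1+D2*(D3+D4))]) forward, D5 return), giving the overall T(s)

Final answer: (4*s - 4)/(3*s^3 + 4*s^2 - 3*s)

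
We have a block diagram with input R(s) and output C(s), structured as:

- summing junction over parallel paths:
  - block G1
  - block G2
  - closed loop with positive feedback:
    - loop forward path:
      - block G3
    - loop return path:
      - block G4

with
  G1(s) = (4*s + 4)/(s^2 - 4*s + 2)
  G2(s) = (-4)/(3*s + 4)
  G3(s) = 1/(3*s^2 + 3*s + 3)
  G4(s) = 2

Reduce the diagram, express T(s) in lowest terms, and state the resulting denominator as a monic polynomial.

Step 1. reduce the feedback loop with forward G3 and return G4 = 1/(3*s^2 + 3*s + 1)
Step 2. combine G1, G2, [G3/(1-G3*G4)] in parallel = (24*s^4 + 159*s^3 + 156*s^2 + 58*s + 16)/(9*s^5 - 15*s^4 - 51*s^3 - 14*s^2 + 14*s + 8)
T(s) is the step-2 result (common factors already cancelled). Leading coefficient of the denominator: 9. Divide through by 9 for the monic polynomial.

Hence the answer: s^5 - 5*s^4/3 - 17*s^3/3 - 14*s^2/9 + 14*s/9 + 8/9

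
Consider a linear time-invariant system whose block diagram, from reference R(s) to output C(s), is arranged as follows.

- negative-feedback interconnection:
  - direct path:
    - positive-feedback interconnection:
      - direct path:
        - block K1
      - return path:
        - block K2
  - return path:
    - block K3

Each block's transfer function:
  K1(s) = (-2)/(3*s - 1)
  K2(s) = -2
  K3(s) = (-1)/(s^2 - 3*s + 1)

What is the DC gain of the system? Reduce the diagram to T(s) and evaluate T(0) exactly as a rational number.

[1] close the feedback loop around K1, K2 = (-2)/(3*s - 5)
[2] apply the feedback formula to [K1/(1-K1*K2)], K3 = (-2*s^2 + 6*s - 2)/(3*s^3 - 14*s^2 + 18*s - 3)
The step-2 result is T(s). Setting s = 0: T(0) = -2/(-3) = 2/3.

Hence the answer: 2/3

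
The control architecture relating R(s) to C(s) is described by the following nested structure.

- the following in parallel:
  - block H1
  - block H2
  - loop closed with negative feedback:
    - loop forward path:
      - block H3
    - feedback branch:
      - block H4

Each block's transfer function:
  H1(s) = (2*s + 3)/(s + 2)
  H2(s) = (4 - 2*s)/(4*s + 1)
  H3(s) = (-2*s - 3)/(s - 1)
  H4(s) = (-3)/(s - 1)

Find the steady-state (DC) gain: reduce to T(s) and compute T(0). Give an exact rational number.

First reduce the diagram to T(s).

Step 1: collapse the loop (H3 forward, H4 return), giving (-2*s^2 - s + 3)/(s^2 + 4*s + 10)
Step 2: combine H1, H2, [H3/(1+H3*H4)] in parallel, giving (-2*s^4 + 16*s^3 + 126*s^2 + 209*s + 116)/(4*s^4 + 25*s^3 + 78*s^2 + 98*s + 20)
Evaluating the step-2 result (the overall T(s)) at s = 0 gives T(0) = 116/20 = 29/5.

Answer: 29/5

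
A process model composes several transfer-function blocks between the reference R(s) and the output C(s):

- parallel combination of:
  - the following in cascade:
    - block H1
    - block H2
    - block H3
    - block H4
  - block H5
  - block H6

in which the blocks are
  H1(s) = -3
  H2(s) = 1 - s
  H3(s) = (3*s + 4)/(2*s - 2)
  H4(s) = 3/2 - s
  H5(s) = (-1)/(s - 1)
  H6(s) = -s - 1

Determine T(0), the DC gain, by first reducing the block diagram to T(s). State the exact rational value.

The answer is 9.

Reasoning:
Step 1 - cascade H1, H2, H3, H4 -> -9*s^2/2 + 3*s/4 + 9
Step 2 - parallel reduction of (H1*H2*H3*H4), H5, H6 -> (-18*s^3 + 17*s^2 + 33*s - 36)/(4*s - 4)
That last expression is T(s); at s = 0 only the constant terms survive, so T(0) = -36/(-4) = 9.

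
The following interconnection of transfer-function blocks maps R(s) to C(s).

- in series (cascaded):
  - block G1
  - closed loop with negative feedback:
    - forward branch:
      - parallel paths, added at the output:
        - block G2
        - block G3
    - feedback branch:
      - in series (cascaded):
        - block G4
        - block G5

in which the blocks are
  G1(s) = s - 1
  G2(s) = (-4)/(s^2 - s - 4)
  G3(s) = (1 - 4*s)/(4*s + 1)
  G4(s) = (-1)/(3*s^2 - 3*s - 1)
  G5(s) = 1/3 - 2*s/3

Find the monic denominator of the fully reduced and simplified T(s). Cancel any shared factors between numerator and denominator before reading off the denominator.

Step 1 - reduce the parallel group G2, G3 -> (-4*s^3 + 5*s^2 - s - 8)/(4*s^3 - 3*s^2 - 17*s - 4)
Step 2 - reduce the series chain G4, G5 -> (2*s - 1)/(9*s^2 - 9*s - 3)
Step 3 - close the feedback loop around (G2+G3), (G4*G5) -> (-36*s^5 + 81*s^4 - 42*s^3 - 78*s^2 + 75*s + 24)/(36*s^5 - 71*s^4 - 124*s^3 + 119*s^2 + 72*s + 20)
Step 4 - multiply G1, [(G2+G3)/(1+(G2+G3)*(G4*G5))] (series) -> (-36*s^6 + 117*s^5 - 123*s^4 - 36*s^3 + 153*s^2 - 51*s - 24)/(36*s^5 - 71*s^4 - 124*s^3 + 119*s^2 + 72*s + 20)
No further cancellation is possible in the step-4 result, so that is T(s). Its denominator becomes monic after dividing by the leading coefficient 36.

Final answer: s^5 - 71*s^4/36 - 31*s^3/9 + 119*s^2/36 + 2*s + 5/9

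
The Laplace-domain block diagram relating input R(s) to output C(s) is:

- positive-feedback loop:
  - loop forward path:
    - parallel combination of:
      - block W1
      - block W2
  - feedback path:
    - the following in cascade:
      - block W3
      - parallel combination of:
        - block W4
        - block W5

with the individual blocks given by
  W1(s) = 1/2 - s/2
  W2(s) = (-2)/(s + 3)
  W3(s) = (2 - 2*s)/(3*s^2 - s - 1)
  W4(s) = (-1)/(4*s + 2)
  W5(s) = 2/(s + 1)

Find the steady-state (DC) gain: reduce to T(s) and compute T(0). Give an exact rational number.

First reduce the diagram to T(s).

[1] add W1, W2 (parallel): (-s^2 - 2*s - 1)/(2*s + 6)
[2] combine W4, W5 in parallel: (7*s + 3)/(4*s^2 + 6*s + 2)
[3] cascade W3, (W4+W5): (-7*s^2 + 4*s + 3)/(6*s^4 + 7*s^3 - 2*s^2 - 4*s - 1)
[4] collapse the loop ((W1+W2) forward, (W3*(W4+W5)) return): (-6*s^5 - 13*s^4 - 5*s^3 + 6*s^2 + 5*s + 1)/(12*s^4 + 31*s^3 - 3*s^2 - 13*s - 3)
The step-4 result is T(s). Setting s = 0: T(0) = 1/(-3) = -1/3.

Answer: -1/3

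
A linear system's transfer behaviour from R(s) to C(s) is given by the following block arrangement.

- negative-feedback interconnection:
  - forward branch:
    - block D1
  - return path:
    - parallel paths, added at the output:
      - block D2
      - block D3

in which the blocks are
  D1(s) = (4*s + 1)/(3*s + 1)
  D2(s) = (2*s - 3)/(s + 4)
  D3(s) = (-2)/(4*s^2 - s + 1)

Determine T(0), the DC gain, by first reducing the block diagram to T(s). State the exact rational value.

(1) reduce the parallel group D2, D3 -> (8*s^3 - 14*s^2 + 3*s - 11)/(4*s^3 + 15*s^2 - 3*s + 4)
(2) reduce the feedback loop with forward D1 and return (D2+D3) -> (16*s^4 + 64*s^3 + 3*s^2 + 13*s + 4)/(44*s^4 + s^3 + 4*s^2 - 32*s - 7)
That last expression is T(s); at s = 0 only the constant terms survive, so T(0) = 4/(-7) = -4/7.

Therefore the answer is -4/7.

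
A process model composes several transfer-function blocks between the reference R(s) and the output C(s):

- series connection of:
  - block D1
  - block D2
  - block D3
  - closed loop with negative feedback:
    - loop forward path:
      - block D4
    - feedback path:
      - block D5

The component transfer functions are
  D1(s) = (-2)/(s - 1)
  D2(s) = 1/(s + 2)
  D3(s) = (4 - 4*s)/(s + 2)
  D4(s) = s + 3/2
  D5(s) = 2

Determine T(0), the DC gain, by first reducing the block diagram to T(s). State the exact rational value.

First reduce the diagram to T(s).

Step 1. collapse the loop (D4 forward, D5 return), giving (2*s + 3)/(4*s + 8)
Step 2. combine D1, D2, D3, [D4/(1+D4*D5)] in series, giving (4*s + 6)/(s^3 + 6*s^2 + 12*s + 8)
Evaluating the step-2 result (the overall T(s)) at s = 0 gives T(0) = 6/8 = 3/4.

Answer: 3/4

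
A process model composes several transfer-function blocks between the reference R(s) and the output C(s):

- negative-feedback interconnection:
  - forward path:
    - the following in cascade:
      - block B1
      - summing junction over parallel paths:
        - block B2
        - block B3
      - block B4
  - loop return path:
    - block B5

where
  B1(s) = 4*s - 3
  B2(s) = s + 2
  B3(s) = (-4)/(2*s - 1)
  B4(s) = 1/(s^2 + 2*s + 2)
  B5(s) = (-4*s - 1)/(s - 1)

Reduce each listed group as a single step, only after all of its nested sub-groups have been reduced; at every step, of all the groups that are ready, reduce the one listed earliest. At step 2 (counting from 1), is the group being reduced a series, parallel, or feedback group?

Step 1: combine B2, B3 in parallel
Step 2: reduce the series chain B1, (B2+B3), B4
Step 3: collapse the loop ((B1*(B2+B3)*B4) forward, B5 return)
The group at step 2 is a series group.

Final answer: series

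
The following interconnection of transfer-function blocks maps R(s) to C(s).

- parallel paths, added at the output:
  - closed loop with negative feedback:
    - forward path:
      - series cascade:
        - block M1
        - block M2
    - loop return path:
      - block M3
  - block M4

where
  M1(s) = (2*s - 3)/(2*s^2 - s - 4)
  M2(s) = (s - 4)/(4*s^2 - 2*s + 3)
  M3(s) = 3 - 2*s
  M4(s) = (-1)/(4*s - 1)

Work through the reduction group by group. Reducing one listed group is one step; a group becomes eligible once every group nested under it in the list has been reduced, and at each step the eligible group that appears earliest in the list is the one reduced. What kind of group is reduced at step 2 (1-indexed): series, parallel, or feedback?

1. cascade M1, M2
2. close the feedback loop around (M1*M2), M3
3. combine [(M1*M2)/(1+(M1*M2)*M3)], M4 in parallel
So the answer for step 2 is feedback.

Answer: feedback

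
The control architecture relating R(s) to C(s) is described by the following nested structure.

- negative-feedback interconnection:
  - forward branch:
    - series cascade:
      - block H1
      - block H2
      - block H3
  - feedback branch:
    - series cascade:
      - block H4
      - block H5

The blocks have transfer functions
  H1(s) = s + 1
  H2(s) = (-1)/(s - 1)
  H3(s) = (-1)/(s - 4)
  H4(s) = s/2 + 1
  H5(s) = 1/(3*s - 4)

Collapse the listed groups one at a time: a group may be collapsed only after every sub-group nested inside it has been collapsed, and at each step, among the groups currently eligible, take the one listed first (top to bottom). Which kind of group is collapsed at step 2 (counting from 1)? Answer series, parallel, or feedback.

1. multiply H1, H2, H3 (series)
2. combine H4, H5 in series
3. feedback reduction of (H1*H2*H3), (H4*H5)
Step 2: series.

Final answer: series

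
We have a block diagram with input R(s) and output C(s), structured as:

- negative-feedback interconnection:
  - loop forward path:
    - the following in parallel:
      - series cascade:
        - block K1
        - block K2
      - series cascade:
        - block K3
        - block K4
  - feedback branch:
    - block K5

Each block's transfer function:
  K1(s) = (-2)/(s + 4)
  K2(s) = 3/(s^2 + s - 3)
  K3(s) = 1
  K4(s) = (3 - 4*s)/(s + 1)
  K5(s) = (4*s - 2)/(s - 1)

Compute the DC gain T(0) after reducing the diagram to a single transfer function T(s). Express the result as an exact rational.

First reduce the diagram to T(s).

Step 1 - cascade K1, K2: (-6)/(s^3 + 5*s^2 + s - 12)
Step 2 - multiply K3, K4 (series): (3 - 4*s)/(s + 1)
Step 3 - reduce the parallel group (K1*K2), (K3*K4): (-4*s^4 - 17*s^3 + 11*s^2 + 45*s - 42)/(s^4 + 6*s^3 + 6*s^2 - 11*s - 12)
Step 4 - apply the feedback formula to ((K1*K2)+(K3*K4)), K5: (4*s^5 + 13*s^4 - 28*s^3 - 34*s^2 + 87*s - 42)/(15*s^5 + 55*s^4 - 78*s^3 - 141*s^2 + 259*s - 96)
Evaluating the step-4 result (the overall T(s)) at s = 0 gives T(0) = -42/(-96) = 7/16.

Answer: 7/16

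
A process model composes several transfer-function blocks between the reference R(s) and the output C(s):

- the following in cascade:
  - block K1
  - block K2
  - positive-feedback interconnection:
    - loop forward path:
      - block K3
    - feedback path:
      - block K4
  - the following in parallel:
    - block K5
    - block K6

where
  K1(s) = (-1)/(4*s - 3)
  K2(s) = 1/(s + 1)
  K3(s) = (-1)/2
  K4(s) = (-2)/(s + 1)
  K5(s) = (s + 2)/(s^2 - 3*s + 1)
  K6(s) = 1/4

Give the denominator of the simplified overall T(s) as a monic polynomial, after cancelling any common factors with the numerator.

1. close the feedback loop around K3, K4 gives (-s - 1)/(2*s)
2. parallel reduction of K5, K6 gives (s^2 + s + 9)/(4*s^2 - 12*s + 4)
3. cascade K1, K2, [K3/(1-K3*K4)], (K5+K6) gives (s^2 + s + 9)/(32*s^4 - 120*s^3 + 104*s^2 - 24*s)
No further cancellation is possible in the step-3 result, so that is T(s). Its denominator becomes monic after dividing by the leading coefficient 32.

Hence the answer: s^4 - 15*s^3/4 + 13*s^2/4 - 3*s/4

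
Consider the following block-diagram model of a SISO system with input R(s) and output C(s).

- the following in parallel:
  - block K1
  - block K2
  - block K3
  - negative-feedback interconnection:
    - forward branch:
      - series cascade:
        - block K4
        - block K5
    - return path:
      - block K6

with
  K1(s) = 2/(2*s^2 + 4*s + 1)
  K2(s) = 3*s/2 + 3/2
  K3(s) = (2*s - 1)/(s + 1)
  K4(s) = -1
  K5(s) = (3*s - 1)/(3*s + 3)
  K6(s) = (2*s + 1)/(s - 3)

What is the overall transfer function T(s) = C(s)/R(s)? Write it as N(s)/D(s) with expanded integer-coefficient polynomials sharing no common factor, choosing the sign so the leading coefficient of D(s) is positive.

Step 1 - multiply K4, K5 (series): (1 - 3*s)/(3*s + 3)
Step 2 - feedback reduction of (K4*K5), K6: (3*s^2 - 10*s + 3)/(3*s^2 + 7*s + 8)
Step 3 - combine K1, K2, K3, [(K4*K5)/(1+(K4*K5)*K6)] in parallel; the result is T(s) itself (integer coefficients, no common factor, positive leading denominator coefficient)

Hence the answer: (18*s^6 + 150*s^5 + 403*s^4 + 547*s^3 + 443*s^2 + 189*s + 46)/(12*s^5 + 64*s^4 + 146*s^3 + 172*s^2 + 94*s + 16)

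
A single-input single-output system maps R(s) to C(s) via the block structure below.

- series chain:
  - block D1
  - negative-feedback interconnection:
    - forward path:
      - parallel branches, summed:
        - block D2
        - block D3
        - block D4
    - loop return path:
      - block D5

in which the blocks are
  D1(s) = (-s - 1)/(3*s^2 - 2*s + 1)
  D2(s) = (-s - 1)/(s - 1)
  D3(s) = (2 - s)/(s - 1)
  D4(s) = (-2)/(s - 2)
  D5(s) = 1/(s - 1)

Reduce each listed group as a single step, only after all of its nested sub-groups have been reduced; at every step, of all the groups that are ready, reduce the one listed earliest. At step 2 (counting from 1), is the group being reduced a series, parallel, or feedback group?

1. add D2, D3, D4 (parallel)
2. reduce the feedback loop with forward (D2+D3+D4) and return D5
3. cascade D1, [(D2+D3+D4)/(1+(D2+D3+D4)*D5)]
Step 2: feedback.

Hence the answer: feedback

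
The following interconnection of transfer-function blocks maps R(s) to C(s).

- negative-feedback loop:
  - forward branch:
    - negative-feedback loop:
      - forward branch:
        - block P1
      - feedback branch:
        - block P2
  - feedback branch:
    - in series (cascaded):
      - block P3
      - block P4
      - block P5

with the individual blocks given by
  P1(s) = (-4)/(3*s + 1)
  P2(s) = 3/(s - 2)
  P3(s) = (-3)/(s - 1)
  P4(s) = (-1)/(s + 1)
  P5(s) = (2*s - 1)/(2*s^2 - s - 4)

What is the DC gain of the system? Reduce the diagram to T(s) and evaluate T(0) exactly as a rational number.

Step 1: close the feedback loop around P1, P2; result (8 - 4*s)/(3*s^2 - 5*s - 14)
Step 2: series reduction of P3, P4, P5; result (6*s - 3)/(2*s^4 - s^3 - 6*s^2 + s + 4)
Step 3: close the feedback loop around [P1/(1+P1*P2)], (P3*P4*P5); result (-8*s^5 + 20*s^4 + 16*s^3 - 52*s^2 - 8*s + 32)/(6*s^6 - 13*s^5 - 41*s^4 + 47*s^3 + 67*s^2 + 26*s - 80)
Step 3 gives the overall T(s). Then T(0) = 32/(-80) = -2/5.

Final answer: -2/5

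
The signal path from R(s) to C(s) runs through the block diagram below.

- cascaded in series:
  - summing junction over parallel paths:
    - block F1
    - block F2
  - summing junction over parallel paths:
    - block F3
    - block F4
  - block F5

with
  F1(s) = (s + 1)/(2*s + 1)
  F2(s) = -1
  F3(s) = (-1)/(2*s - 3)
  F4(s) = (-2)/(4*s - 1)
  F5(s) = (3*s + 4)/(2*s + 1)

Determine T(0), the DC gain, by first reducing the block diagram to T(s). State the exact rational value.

Step 1. add F1, F2 (parallel): (-s)/(2*s + 1)
Step 2. combine F3, F4 in parallel: (7 - 8*s)/(8*s^2 - 14*s + 3)
Step 3. series reduction of (F1+F2), (F3+F4), F5: (24*s^3 + 11*s^2 - 28*s)/(32*s^4 - 24*s^3 - 36*s^2 - 2*s + 3)
Evaluating the step-3 result (the overall T(s)) at s = 0 gives T(0) = 0/3 = 0.

Final answer: 0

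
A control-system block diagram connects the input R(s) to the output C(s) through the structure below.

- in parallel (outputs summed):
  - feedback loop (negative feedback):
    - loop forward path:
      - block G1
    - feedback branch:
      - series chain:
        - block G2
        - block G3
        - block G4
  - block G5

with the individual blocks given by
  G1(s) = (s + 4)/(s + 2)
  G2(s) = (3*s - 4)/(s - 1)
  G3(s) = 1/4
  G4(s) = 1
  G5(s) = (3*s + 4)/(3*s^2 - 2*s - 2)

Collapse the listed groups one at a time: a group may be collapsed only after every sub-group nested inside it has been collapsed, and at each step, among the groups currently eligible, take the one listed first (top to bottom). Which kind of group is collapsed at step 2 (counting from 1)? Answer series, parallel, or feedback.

Reducing step by step:

1. cascade G2, G3, G4
2. reduce the feedback loop with forward G1 and return (G2*G3*G4)
3. combine [G1/(1+G1*(G2*G3*G4))], G5 in parallel
Step 2: feedback.

Answer: feedback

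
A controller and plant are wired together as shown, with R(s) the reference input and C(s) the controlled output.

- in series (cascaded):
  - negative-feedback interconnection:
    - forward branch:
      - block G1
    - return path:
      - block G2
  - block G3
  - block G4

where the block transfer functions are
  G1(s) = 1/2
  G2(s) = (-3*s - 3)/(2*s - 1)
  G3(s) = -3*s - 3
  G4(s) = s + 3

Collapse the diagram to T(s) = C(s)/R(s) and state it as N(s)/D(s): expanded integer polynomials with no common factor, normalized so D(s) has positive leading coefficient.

Reducing step by step:

Step 1: close the feedback loop around G1, G2; result (2*s - 1)/(s - 5)
Step 2: series reduction of [G1/(1+G1*G2)], G3, G4; the result is T(s) itself (integer coefficients, no common factor, positive leading denominator coefficient)

Answer: (-6*s^3 - 21*s^2 - 6*s + 9)/(s - 5)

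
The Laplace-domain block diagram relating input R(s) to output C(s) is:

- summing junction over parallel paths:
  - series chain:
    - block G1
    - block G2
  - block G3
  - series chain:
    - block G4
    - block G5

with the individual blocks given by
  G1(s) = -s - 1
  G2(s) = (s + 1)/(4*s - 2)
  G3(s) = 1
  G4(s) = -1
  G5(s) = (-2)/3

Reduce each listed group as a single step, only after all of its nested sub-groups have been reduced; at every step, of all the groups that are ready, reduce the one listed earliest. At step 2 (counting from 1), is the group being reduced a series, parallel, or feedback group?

The answer is series.

Reasoning:
1. reduce the series chain G1, G2
2. multiply G4, G5 (series)
3. parallel reduction of (G1*G2), G3, (G4*G5)
At step 2 the group reduced is series.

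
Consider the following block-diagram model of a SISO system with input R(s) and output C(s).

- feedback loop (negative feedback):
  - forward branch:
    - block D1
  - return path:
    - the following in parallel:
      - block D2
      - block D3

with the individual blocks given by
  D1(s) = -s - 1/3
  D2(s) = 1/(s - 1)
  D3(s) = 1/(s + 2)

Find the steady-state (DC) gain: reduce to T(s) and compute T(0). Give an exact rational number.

The answer is -2/7.

Reasoning:
Step 1 - add D2, D3 (parallel) = (2*s + 1)/(s^2 + s - 2)
Step 2 - apply the feedback formula to D1, (D2+D3) = (3*s^3 + 4*s^2 - 5*s - 2)/(3*s^2 + 2*s + 7)
That last expression is T(s); at s = 0 only the constant terms survive, so T(0) = -2/7.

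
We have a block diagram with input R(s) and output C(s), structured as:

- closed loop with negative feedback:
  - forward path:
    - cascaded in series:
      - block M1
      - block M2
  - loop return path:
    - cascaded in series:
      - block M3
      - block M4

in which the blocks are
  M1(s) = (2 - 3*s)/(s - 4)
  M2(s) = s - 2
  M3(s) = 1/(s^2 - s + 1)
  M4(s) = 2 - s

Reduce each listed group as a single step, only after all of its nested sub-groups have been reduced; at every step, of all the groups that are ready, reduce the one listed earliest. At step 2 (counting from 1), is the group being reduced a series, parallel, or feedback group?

Step 1. series reduction of M1, M2
Step 2. combine M3, M4 in series
Step 3. close the feedback loop around (M1*M2), (M3*M4)
At step 2 the group reduced is series.

Hence the answer: series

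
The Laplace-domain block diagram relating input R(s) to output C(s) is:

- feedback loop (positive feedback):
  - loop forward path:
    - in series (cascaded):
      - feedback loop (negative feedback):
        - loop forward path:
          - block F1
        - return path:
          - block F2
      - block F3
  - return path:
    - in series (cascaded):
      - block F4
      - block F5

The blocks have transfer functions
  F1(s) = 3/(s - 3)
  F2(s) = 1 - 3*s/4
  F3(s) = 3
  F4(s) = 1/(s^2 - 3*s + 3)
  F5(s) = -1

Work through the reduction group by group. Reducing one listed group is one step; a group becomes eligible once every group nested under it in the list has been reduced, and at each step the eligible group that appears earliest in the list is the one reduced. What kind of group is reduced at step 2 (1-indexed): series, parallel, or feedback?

Step 1. collapse the loop (F1 forward, F2 return)
Step 2. combine [F1/(1+F1*F2)], F3 in series
Step 3. series reduction of F4, F5
Step 4. reduce the feedback loop with forward ([F1/(1+F1*F2)]*F3) and return (F4*F5)
At step 2 the group reduced is series.

Therefore the answer is series.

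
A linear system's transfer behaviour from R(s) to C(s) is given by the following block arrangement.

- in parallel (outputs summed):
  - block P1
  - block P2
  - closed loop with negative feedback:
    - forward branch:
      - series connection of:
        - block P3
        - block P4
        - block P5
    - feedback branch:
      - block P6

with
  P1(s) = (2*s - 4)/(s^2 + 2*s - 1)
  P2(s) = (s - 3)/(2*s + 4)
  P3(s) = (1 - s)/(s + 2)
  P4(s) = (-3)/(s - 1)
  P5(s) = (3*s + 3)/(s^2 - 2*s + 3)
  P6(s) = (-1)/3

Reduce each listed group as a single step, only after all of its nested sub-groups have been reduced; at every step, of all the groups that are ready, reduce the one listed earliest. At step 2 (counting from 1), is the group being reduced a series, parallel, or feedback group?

Answer: feedback

Working:
Step 1: multiply P3, P4, P5 (series)
Step 2: reduce the feedback loop with forward (P3*P4*P5) and return P6
Step 3: parallel reduction of P1, P2, [(P3*P4*P5)/(1+(P3*P4*P5)*P6)]
So the answer for step 2 is feedback.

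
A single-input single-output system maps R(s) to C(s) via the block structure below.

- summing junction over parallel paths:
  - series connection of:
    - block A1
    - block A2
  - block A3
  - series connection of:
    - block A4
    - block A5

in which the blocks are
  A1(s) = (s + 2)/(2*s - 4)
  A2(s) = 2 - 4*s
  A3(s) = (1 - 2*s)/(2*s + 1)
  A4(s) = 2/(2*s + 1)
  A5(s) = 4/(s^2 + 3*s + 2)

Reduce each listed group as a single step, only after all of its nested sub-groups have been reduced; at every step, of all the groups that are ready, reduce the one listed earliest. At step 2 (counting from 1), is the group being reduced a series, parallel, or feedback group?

Step 1. multiply A1, A2 (series)
Step 2. cascade A4, A5
Step 3. parallel reduction of (A1*A2), A3, (A4*A5)
The group at step 2 is a series group.

Final answer: series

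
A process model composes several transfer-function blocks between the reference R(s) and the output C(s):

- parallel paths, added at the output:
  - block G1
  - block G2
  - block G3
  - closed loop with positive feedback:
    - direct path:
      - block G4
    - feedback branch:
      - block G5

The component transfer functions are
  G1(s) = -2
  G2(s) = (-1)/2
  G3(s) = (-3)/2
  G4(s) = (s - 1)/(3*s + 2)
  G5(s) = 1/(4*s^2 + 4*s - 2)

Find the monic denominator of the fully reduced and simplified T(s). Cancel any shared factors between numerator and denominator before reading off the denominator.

Answer: s^3 + 5*s^2/3 + s/12 - 1/4

Working:
(1) collapse the loop (G4 forward, G5 return) = (4*s^3 - 6*s + 2)/(12*s^3 + 20*s^2 + s - 3)
(2) combine G1, G2, G3, [G4/(1-G4*G5)] in parallel = (-44*s^3 - 80*s^2 - 10*s + 14)/(12*s^3 + 20*s^2 + s - 3)
Step 2 gives the fully reduced T(s), with no common factor left to cancel. The denominator's leading coefficient is 12, so divide each of its coefficients by 12 to get the monic form.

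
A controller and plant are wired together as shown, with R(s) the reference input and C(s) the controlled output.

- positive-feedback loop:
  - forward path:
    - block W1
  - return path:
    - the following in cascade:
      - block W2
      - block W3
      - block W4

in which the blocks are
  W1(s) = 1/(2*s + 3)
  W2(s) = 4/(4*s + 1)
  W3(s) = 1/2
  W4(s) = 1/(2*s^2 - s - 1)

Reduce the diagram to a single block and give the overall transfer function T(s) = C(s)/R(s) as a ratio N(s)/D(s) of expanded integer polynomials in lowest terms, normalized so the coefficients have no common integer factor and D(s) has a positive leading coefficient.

[1] multiply W2, W3, W4 (series), giving 2/(8*s^3 - 2*s^2 - 5*s - 1)
[2] collapse the loop (W1 forward, (W2*W3*W4) return), giving the overall T(s)

Answer: (8*s^3 - 2*s^2 - 5*s - 1)/(16*s^4 + 20*s^3 - 16*s^2 - 17*s - 5)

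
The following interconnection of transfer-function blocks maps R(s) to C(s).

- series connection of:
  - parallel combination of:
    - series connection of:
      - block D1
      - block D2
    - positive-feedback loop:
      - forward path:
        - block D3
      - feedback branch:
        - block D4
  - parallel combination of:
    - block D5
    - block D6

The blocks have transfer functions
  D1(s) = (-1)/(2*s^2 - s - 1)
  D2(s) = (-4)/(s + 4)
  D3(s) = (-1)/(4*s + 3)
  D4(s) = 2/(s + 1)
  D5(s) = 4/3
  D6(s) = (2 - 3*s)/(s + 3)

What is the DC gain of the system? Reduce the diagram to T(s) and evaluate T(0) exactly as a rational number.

Step 1. reduce the series chain D1, D2: 4/(2*s^3 + 7*s^2 - 5*s - 4)
Step 2. close the feedback loop around D3, D4: (-s - 1)/(4*s^2 + 7*s + 5)
Step 3. reduce the parallel group (D1*D2), [D3/(1-D3*D4)]: (-2*s^4 - 9*s^3 + 14*s^2 + 37*s + 24)/(8*s^5 + 42*s^4 + 39*s^3 - 16*s^2 - 53*s - 20)
Step 4. combine D5, D6 in parallel: (18 - 5*s)/(3*s + 9)
Step 5. reduce the series chain ((D1*D2)+[D3/(1-D3*D4)]), (D5+D6): (10*s^5 + 9*s^4 - 232*s^3 + 67*s^2 + 546*s + 432)/(24*s^6 + 198*s^5 + 495*s^4 + 303*s^3 - 303*s^2 - 537*s - 180)
Step 5 gives the overall T(s). Then T(0) = 432/(-180) = -12/5.

Final answer: -12/5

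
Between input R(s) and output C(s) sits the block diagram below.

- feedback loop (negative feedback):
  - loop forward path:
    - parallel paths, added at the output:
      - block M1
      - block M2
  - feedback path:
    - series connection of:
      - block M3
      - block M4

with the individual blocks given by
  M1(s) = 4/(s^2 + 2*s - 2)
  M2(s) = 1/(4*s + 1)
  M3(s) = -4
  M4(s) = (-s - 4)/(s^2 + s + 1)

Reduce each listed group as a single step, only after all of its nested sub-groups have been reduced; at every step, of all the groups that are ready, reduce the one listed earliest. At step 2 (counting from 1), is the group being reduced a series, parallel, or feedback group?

Step 1: reduce the parallel group M1, M2
Step 2: reduce the series chain M3, M4
Step 3: close the feedback loop around (M1+M2), (M3*M4)
Step 2 collapses a series group.

Therefore the answer is series.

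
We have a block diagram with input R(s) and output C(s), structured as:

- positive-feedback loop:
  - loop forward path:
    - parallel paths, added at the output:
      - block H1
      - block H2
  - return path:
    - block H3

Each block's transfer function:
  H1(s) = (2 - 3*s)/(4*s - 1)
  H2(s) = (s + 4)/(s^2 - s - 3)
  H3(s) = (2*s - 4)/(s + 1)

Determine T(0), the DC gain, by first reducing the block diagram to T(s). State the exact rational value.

(1) parallel reduction of H1, H2 gives (-3*s^3 + 9*s^2 + 22*s - 10)/(4*s^3 - 5*s^2 - 11*s + 3)
(2) feedback reduction of (H1+H2), H3 gives (-3*s^4 + 6*s^3 + 31*s^2 + 12*s - 10)/(10*s^4 - 31*s^3 - 24*s^2 + 100*s - 37)
Evaluating the step-2 result (the overall T(s)) at s = 0 gives T(0) = -10/(-37) = 10/37.

Final answer: 10/37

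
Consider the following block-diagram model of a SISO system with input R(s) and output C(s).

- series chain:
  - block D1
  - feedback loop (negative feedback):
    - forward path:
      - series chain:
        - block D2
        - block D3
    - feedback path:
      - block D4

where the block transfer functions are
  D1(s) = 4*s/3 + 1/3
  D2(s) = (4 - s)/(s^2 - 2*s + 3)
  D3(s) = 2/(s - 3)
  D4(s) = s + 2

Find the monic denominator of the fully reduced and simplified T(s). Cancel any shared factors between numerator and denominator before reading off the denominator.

The answer is s^3 - 7*s^2 + 13*s + 7.

Reasoning:
Step 1: combine D2, D3 in series -> (8 - 2*s)/(s^3 - 5*s^2 + 9*s - 9)
Step 2: feedback reduction of (D2*D3), D4 -> (8 - 2*s)/(s^3 - 7*s^2 + 13*s + 7)
Step 3: cascade D1, [(D2*D3)/(1+(D2*D3)*D4)] -> (-8*s^2 + 30*s + 8)/(3*s^3 - 21*s^2 + 39*s + 21)
No further cancellation is possible in the step-3 result, so that is T(s). Its denominator becomes monic after dividing by the leading coefficient 3.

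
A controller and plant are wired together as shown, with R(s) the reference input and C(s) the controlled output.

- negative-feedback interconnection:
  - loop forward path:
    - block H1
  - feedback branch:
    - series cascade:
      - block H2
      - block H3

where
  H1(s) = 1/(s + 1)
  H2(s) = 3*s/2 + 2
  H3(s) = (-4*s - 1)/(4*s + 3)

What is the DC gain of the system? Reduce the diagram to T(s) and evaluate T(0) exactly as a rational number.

First reduce the diagram to T(s).

[1] reduce the series chain H2, H3 -> (-12*s^2 - 19*s - 4)/(8*s + 6)
[2] close the feedback loop around H1, (H2*H3) -> (-8*s - 6)/(4*s^2 + 5*s - 2)
Step 2 gives the overall T(s). Then T(0) = -6/(-2) = 3.

Answer: 3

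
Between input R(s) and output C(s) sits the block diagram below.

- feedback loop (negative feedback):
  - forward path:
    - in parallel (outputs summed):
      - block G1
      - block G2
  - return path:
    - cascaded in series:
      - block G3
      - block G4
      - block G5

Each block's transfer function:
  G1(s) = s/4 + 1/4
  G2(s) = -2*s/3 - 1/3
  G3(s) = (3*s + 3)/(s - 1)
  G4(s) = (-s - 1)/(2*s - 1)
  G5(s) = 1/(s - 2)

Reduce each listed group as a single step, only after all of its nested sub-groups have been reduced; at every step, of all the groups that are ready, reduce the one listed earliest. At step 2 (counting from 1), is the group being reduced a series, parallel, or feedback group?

Step 1 - combine G1, G2 in parallel
Step 2 - cascade G3, G4, G5
Step 3 - close the feedback loop around (G1+G2), (G3*G4*G5)
At step 2 the group reduced is series.

Final answer: series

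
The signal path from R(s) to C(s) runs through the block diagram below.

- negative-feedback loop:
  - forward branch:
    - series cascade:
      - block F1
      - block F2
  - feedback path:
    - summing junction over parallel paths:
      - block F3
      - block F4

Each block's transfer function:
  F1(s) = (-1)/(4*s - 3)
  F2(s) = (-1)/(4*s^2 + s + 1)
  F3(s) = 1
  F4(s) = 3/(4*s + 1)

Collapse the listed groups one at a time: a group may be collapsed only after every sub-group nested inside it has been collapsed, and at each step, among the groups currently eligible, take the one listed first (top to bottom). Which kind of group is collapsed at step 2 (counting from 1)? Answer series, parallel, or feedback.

1. series reduction of F1, F2
2. add F3, F4 (parallel)
3. close the feedback loop around (F1*F2), (F3+F4)
At step 2 the group reduced is parallel.

Final answer: parallel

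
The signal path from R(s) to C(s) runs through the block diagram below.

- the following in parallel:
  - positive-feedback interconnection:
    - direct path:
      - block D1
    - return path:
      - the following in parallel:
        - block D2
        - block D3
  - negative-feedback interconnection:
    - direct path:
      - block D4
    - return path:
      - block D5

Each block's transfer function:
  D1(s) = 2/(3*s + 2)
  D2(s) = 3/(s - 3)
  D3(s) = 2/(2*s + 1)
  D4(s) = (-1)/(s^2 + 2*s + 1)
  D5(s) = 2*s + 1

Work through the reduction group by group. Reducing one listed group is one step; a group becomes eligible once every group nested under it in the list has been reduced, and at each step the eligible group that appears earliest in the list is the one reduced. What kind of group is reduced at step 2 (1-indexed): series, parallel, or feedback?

Step 1 - reduce the parallel group D2, D3
Step 2 - collapse the loop (D1 forward, (D2+D3) return)
Step 3 - apply the feedback formula to D4, D5
Step 4 - parallel reduction of [D1/(1-D1*(D2+D3))], [D4/(1+D4*D5)]
So the answer for step 2 is feedback.

Answer: feedback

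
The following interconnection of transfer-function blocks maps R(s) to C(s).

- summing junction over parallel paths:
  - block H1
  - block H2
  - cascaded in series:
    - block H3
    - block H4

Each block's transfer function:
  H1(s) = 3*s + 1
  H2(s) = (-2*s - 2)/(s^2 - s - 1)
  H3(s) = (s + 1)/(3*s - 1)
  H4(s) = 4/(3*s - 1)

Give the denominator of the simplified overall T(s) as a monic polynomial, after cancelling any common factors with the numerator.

1. multiply H3, H4 (series), giving (4*s + 4)/(9*s^2 - 6*s + 1)
2. parallel reduction of H1, H2, (H3*H4), giving (27*s^5 - 36*s^4 - 35*s^3 + 7*s^2 + 4*s - 7)/(9*s^4 - 15*s^3 - 2*s^2 + 5*s - 1)
The result of step 2 is T(s) in lowest terms. Its denominator has leading coefficient 9; dividing the denominator through by 9 makes it monic.

Final answer: s^4 - 5*s^3/3 - 2*s^2/9 + 5*s/9 - 1/9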